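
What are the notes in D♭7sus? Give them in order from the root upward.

D♭, G♭, A♭, C♭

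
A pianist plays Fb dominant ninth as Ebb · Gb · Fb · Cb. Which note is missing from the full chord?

Ab

The full Fb dominant ninth chord is Fb, Ab, Cb, Ebb, Gb.
Comparing with the voicing, the major 3rd (3rd) — Ab — is absent.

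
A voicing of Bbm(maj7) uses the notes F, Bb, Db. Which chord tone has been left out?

Bbm(maj7) = Bb, Db, F, A. The voicing lacks the 7th (major 7th), A.

A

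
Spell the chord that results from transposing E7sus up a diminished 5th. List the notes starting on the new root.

Transposed root: E → B♭ (diminished 5th up). So we spell B♭ dominant seventh suspended fourth:
- root: B♭
- perfect 4th: E♭
- perfect 5th: F
- minor 7th: A♭

B♭, E♭, F, A♭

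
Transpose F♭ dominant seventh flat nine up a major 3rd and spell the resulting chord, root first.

Ab, C, Eb, Gb, Bbb

Fb up a major 3rd → Ab. New chord: Ab dominant seventh flat nine.
- root: Ab
- major 3rd: C
- perfect 5th: Eb
- minor 7th: Gb
- minor 9th: Bbb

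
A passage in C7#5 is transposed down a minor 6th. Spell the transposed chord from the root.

E, G♯, B♯, D

Transposed root: C → E (minor 6th down). So we spell E augmented seventh:
E — root
G♯ — major 3rd
B♯ — augmented 5th
D — minor 7th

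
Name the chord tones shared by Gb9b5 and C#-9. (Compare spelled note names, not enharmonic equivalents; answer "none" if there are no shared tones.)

Gb9b5: Gb Bb Dbb Fb Ab
C#-9: C# E G# B D#
Common to both → none.

none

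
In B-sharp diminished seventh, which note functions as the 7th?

A

Root of B-sharp diminished seventh = B#. The 7th is a diminished 7th: B# up a diminished 7th → A.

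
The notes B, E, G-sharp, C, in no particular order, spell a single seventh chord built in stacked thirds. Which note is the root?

Arranged so that each adjacent pair is a third by letter name: C – E – G-sharp – B.
The bottom of that stack, C, is the root (this is C augmented major seventh).

C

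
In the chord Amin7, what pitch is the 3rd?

C

Amin7 is built on A; its 3rd is a minor 3rd above the root.
A third above A uses the letter C, and the minor 3rd above A is C.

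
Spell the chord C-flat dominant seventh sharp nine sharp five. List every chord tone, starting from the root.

Root C-flat, quality dominant seventh sharp nine sharp five:
root → C-flat
3rd (major 3rd) → E-flat
5th (augmented 5th) → G
7th (minor 7th) → B-double-flat
9th (augmented 9th) → D

C-flat, E-flat, G, B-double-flat, D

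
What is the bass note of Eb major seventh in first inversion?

Eb major seventh = Eb–G–Bb–D. First inversion → third in the bass = G.

G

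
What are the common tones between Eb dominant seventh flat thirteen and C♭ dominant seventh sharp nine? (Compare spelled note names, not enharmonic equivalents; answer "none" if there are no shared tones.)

E-flat  C-flat

Eb dominant seventh flat thirteen: E-flat G B-flat D-flat C-flat
C♭ dominant seventh sharp nine: C-flat E-flat G-flat B-double-flat D
Common to both → E-flat, C-flat.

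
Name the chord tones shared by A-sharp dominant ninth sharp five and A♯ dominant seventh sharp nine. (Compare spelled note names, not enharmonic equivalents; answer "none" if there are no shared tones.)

A-sharp C-double-sharp G-sharp

A-sharp dominant ninth sharp five = A-sharp, C-double-sharp, E-double-sharp, G-sharp, B-sharp.
A♯ dominant seventh sharp nine = A-sharp, C-double-sharp, E-sharp, G-sharp, B-double-sharp.
Shared: A-sharp, C-double-sharp, G-sharp.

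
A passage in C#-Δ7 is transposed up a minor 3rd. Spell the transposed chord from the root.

E G B D#

A minor 3rd up from C# is E, so the new chord is E minor-major seventh.
root → E
3rd (minor 3rd) → G
5th (perfect 5th) → B
7th (major 7th) → D#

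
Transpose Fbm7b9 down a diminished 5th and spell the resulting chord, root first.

B♭  D♭  F  A♭  C♭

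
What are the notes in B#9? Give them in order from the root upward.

B#9: dominant ninth on B#.
B# — root
D## — major 3rd
F## — perfect 5th
A# — minor 7th
C## — major 9th

B#  D##  F##  A#  C##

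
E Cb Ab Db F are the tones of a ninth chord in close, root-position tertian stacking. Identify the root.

Db

Stacking in thirds gives Db – F – Ab – Cb – E, so Db is the root — Db dominant seventh sharp nine.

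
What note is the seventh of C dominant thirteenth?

Root of C dominant thirteenth = C. The 7th is a minor 7th: C up a minor 7th → B♭.

B♭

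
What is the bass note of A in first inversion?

A in root position is A–C#–E.
First inversion places the third in the bass, which is C#.

C#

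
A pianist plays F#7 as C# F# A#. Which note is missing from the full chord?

E

F#7 = F#, A#, C#, E. The voicing lacks the 7th (minor 7th), E.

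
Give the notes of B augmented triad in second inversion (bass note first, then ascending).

F## B D#

In root position, B augmented triad is B–D#–F##.
Second inversion puts the fifth (F##) in the bass.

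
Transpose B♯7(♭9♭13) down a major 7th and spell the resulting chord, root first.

C#  E#  G#  B  D  A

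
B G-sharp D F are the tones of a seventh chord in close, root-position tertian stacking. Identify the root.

G-sharp

Stacking in thirds gives G-sharp – B – D – F, so G-sharp is the root — G-sharp diminished seventh.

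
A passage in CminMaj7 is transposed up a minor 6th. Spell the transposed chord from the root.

Transposed root: C → Ab (minor 6th up). So we spell Ab minor-major seventh:
Root: Ab
Minor 3rd (3rd): Cb
Perfect 5th (5th): Eb
Major 7th (7th): G

Ab Cb Eb G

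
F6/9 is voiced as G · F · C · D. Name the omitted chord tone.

A

F6/9 = F, A, C, D, G. The voicing lacks the 3rd (major 3rd), A.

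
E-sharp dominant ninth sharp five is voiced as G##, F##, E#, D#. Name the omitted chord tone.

B##

The full E-sharp dominant ninth sharp five chord is E#, G##, B##, D#, F##.
Comparing with the voicing, the augmented 5th (5th) — B## — is absent.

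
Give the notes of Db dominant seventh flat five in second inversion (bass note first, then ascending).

In root position, Db dominant seventh flat five is Db–F–Abb–Cb.
Second inversion puts the fifth (Abb) in the bass.

Abb, Cb, Db, F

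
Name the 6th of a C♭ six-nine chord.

Ab

C♭ six-nine is built on Cb; its 6th is a major 6th above the root.
A sixth above C uses the letter A, and the major 6th above Cb is Ab.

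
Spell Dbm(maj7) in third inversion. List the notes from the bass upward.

Dbm(maj7) = Db–Fb–Ab–C; third inversion → seventh (C) lowest.

C – Db – Fb – Ab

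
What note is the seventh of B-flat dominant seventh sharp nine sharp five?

Root of B-flat dominant seventh sharp nine sharp five = Bb. The 7th is a minor 7th: Bb up a minor 7th → Ab.

Ab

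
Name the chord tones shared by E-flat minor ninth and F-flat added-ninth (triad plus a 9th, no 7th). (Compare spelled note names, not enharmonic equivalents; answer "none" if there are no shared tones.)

G-flat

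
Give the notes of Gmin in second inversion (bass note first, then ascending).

Gmin = G–Bb–D; second inversion → fifth (D) lowest.

D  G  Bb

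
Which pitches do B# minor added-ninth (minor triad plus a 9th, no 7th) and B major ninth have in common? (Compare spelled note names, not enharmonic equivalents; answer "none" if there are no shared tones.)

D-sharp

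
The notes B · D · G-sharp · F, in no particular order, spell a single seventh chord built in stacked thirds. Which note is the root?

G-sharp

Stacking in thirds gives G-sharp – B – D – F, so G-sharp is the root — G-sharp diminished seventh.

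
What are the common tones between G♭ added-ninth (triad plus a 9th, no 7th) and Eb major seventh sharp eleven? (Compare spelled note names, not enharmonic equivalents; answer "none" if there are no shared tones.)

Bb

G♭ added-ninth: Gb Bb Db Ab
Eb major seventh sharp eleven: Eb G Bb D A
Common to both → Bb.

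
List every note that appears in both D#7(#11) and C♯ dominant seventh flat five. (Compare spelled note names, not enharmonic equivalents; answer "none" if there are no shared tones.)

C#

D#7(#11): D# F## A# C# G##
C♯ dominant seventh flat five: C# E# G B
Common to both → C#.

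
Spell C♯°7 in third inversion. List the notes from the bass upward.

Bb C# E G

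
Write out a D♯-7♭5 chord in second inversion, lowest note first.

A C# D# F#

D♯-7♭5 = D#–F#–A–C#; second inversion → fifth (A) lowest.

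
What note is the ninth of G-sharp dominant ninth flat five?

G-sharp dominant ninth flat five is built on G-sharp; its 9th is a major 9th above the root.
A second above G uses the letter A, and the major 9th above G-sharp is A-sharp.

A-sharp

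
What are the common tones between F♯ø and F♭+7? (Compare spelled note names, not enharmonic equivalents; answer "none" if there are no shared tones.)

F♯ø: F# A C E
F♭+7: Fb Ab C Ebb
Common to both → C.

C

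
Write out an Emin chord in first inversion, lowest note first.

Emin = E–G–B; first inversion → third (G) lowest.

G – B – E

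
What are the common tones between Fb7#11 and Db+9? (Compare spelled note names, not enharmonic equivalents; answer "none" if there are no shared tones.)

Fb7#11: Fb Ab Cb Ebb Bb
Db+9: Db F A Cb Eb
Common to both → Cb.

Cb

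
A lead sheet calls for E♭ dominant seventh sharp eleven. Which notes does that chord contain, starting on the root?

E-flat – G – B-flat – D-flat – A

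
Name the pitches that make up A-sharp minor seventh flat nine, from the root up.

A♯ – C♯ – E♯ – G♯ – B

A-sharp minor seventh flat nine is a minor seventh flat nine built on A♯.
Root: A♯
Minor 3rd (3rd): C♯
Perfect 5th (5th): E♯
Minor 7th (7th): G♯
Minor 9th (9th): B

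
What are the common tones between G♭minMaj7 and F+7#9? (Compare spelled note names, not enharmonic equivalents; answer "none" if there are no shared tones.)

G♭minMaj7: Gb Bbb Db F
F+7#9: F A C# Eb G#
Common to both → F.

F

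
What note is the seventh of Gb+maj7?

Gb+maj7 is built on Gb; its 7th is a major 7th above the root.
A seventh above G uses the letter F, and the major 7th above Gb is F.

F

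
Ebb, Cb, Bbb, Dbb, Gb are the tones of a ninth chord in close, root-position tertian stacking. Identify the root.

Arranged so that each adjacent pair is a third by letter name: Cb – Ebb – Gb – Bbb – Dbb.
The bottom of that stack, Cb, is the root (this is Cb minor seventh flat nine).

Cb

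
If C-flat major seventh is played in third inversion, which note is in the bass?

B-flat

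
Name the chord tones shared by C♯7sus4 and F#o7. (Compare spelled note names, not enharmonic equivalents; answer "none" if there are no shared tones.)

C♯7sus4: C# F# G# B
F#o7: F# A C Eb
Common to both → F#.

F#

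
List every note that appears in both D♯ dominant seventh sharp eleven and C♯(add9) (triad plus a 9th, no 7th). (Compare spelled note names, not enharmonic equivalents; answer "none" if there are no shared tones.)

D♯, C♯

D♯ dominant seventh sharp eleven = D♯, F𝄪, A♯, C♯, G𝄪.
C♯(add9) = C♯, E♯, G♯, D♯.
Shared: D♯, C♯.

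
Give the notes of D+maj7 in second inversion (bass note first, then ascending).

A#, C#, D, F#

In root position, D+maj7 is D–F#–A#–C#.
Second inversion puts the fifth (A#) in the bass.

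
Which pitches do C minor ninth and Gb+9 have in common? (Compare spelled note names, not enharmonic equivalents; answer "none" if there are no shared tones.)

B♭ D

C minor ninth: C E♭ G B♭ D
Gb+9: G♭ B♭ D F♭ A♭
Common to both → B♭, D.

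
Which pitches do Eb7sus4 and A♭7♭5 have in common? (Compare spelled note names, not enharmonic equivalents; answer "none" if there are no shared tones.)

Eb7sus4 = E♭, A♭, B♭, D♭.
A♭7♭5 = A♭, C, E𝄫, G♭.
Shared: A♭.

A♭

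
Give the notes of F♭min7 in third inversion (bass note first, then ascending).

Ebb – Fb – Abb – Cb

In root position, F♭min7 is Fb–Abb–Cb–Ebb.
Third inversion puts the seventh (Ebb) in the bass.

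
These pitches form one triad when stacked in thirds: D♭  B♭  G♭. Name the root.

G♭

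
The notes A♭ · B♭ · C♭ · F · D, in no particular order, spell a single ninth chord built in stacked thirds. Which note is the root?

B♭

Stacking in thirds gives B♭ – D – F – A♭ – C♭, so B♭ is the root — B♭ dominant seventh flat nine.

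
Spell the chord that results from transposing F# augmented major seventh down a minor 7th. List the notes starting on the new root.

A minor 7th down from F-sharp is G-sharp, so the new chord is G-sharp augmented major seventh.
root → G-sharp
3rd (major 3rd) → B-sharp
5th (augmented 5th) → D-double-sharp
7th (major 7th) → F-double-sharp

G-sharp B-sharp D-double-sharp F-double-sharp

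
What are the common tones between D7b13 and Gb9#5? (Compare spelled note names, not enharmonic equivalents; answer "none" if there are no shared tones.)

D7b13: D F# A C Bb
Gb9#5: Gb Bb D Fb Ab
Common to both → D, Bb.

D Bb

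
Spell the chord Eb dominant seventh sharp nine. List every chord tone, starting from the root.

E-flat – G – B-flat – D-flat – F-sharp

Eb dominant seventh sharp nine: dominant seventh sharp nine on E-flat.
- root: E-flat
- major 3rd: G
- perfect 5th: B-flat
- minor 7th: D-flat
- augmented 9th: F-sharp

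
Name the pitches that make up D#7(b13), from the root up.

D#, F##, A#, C#, B

D#7(b13) is a dominant seventh flat thirteen built on D#.
root → D#
3rd (major 3rd) → F##
5th (perfect 5th) → A#
7th (minor 7th) → C#
13th (minor 13th) → B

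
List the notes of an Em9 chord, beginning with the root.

E, G, B, D, F#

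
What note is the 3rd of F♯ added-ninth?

A#

F♯ added-ninth is built on F#; its 3rd is a major 3rd above the root.
A third above F uses the letter A, and the major 3rd above F# is A#.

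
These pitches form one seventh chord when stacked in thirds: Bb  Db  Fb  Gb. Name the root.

Stacking in thirds gives Gb – Bb – Db – Fb, so Gb is the root — Gb dominant seventh.

Gb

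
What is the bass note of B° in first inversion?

B° = B–D–F. First inversion → third in the bass = D.

D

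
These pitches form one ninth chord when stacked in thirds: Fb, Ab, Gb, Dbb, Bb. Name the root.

Stacking in thirds gives Gb – Bb – Dbb – Fb – Ab, so Gb is the root — Gb dominant ninth flat five.

Gb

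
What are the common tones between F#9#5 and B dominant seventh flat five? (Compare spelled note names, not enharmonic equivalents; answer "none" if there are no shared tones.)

none

F#9#5: F# A# C## E G#
B dominant seventh flat five: B D# F A
Common to both → none.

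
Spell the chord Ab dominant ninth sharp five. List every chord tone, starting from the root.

Ab dominant ninth sharp five is a dominant ninth sharp five built on A♭.
Root: A♭
Major 3rd (3rd): C
Augmented 5th (5th): E
Minor 7th (7th): G♭
Major 9th (9th): B♭

A♭  C  E  G♭  B♭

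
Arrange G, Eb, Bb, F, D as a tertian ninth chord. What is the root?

Arranged so that each adjacent pair is a third by letter name: Eb – G – Bb – D – F.
The bottom of that stack, Eb, is the root (this is Eb major ninth).

Eb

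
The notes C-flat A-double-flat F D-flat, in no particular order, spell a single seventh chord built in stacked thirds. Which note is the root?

D-flat

Stacking in thirds gives D-flat – F – A-double-flat – C-flat, so D-flat is the root — D-flat dominant seventh flat five.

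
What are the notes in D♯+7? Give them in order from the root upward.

D# – F## – A## – C#

Root D#, quality augmented seventh:
- root: D#
- major 3rd: F##
- augmented 5th: A##
- minor 7th: C#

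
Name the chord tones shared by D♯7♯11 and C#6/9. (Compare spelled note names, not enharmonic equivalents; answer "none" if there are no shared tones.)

D♯7♯11: D♯ F𝄪 A♯ C♯ G𝄪
C#6/9: C♯ E♯ G♯ A♯ D♯
Common to both → D♯, A♯, C♯.

D♯, A♯, C♯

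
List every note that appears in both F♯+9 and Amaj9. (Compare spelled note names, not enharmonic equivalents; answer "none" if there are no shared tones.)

E – G♯

F♯+9 = F♯, A♯, C𝄪, E, G♯.
Amaj9 = A, C♯, E, G♯, B.
Shared: E, G♯.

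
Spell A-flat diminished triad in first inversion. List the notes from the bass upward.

In root position, A-flat diminished triad is Ab–Cb–Ebb.
First inversion puts the third (Cb) in the bass.

Cb  Ebb  Ab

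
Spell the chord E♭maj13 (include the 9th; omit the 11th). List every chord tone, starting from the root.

E♭maj13: major thirteenth on Eb.
Eb — root
G — major 3rd
Bb — perfect 5th
D — major 7th
F — major 9th
C — major 13th

Eb, G, Bb, D, F, C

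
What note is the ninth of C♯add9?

Root of C♯add9 = C♯. The 9th is a major 9th: C♯ up a major 9th → D♯.

D♯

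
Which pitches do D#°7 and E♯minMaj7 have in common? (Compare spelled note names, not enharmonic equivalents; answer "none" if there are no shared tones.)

D#°7 = D#, F#, A, C.
E♯minMaj7 = E#, G#, B#, D##.
Shared: none.

none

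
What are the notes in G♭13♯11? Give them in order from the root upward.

Gb, Bb, Db, Fb, Ab, C, Eb

G♭13♯11: dominant thirteenth sharp eleven on Gb.
root → Gb
3rd (major 3rd) → Bb
5th (perfect 5th) → Db
7th (minor 7th) → Fb
9th (major 9th) → Ab
11th (augmented 11th) → C
13th (major 13th) → Eb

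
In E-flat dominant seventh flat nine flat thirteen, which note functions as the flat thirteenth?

E-flat dominant seventh flat nine flat thirteen is built on E-flat; its 13th is a minor 13th above the root.
A sixth above E uses the letter C, and the minor 13th above E-flat is C-flat.

C-flat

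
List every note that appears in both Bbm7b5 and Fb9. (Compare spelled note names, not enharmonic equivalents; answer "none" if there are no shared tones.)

Bbm7b5 = Bb, Db, Fb, Ab.
Fb9 = Fb, Ab, Cb, Ebb, Gb.
Shared: Fb, Ab.

Fb, Ab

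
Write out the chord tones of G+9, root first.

G  B  D#  F  A

G+9: dominant ninth sharp five on G.
root → G
3rd (major 3rd) → B
5th (augmented 5th) → D#
7th (minor 7th) → F
9th (major 9th) → A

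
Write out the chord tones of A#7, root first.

A#, C##, E#, G#

A#7 is a dominant seventh built on A#.
root → A#
3rd (major 3rd) → C##
5th (perfect 5th) → E#
7th (minor 7th) → G#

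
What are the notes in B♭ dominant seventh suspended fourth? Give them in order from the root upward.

B♭ dominant seventh suspended fourth is a dominant seventh suspended fourth built on B-flat.
root → B-flat
4th (perfect 4th) → E-flat
5th (perfect 5th) → F
7th (minor 7th) → A-flat

B-flat, E-flat, F, A-flat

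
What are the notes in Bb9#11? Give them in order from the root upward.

Root B♭, quality dominant ninth sharp eleven:
B♭ — root
D — major 3rd
F — perfect 5th
A♭ — minor 7th
C — major 9th
E — augmented 11th

B♭ D F A♭ C E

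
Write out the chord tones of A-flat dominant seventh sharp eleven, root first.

A-flat, C, E-flat, G-flat, D

Root A-flat, quality dominant seventh sharp eleven:
root → A-flat
3rd (major 3rd) → C
5th (perfect 5th) → E-flat
7th (minor 7th) → G-flat
11th (augmented 11th) → D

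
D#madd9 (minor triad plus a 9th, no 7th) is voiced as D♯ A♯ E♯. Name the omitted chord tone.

The full D#madd9 chord is D♯, F♯, A♯, E♯.
Comparing with the voicing, the minor 3rd (3rd) — F♯ — is absent.

F♯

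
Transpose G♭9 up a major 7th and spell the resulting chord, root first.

Gb up a major 7th → F. New chord: F dominant ninth.
F — root
A — major 3rd
C — perfect 5th
Eb — minor 7th
G — major 9th

F  A  C  Eb  G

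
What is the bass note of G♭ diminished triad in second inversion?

Dbb

G♭ diminished triad in root position is Gb–Bbb–Dbb.
Second inversion places the fifth in the bass, which is Dbb.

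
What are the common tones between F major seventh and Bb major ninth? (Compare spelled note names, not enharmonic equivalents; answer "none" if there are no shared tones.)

F major seventh = F, A, C, E.
Bb major ninth = B-flat, D, F, A, C.
Shared: F, A, C.

F, A, C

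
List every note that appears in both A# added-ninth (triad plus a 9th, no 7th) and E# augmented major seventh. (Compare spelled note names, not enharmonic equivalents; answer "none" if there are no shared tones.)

A# added-ninth: A-sharp C-double-sharp E-sharp B-sharp
E# augmented major seventh: E-sharp G-double-sharp B-double-sharp D-double-sharp
Common to both → E-sharp.

E-sharp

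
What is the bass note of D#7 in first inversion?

D#7 = D#–F##–A#–C#. First inversion → third in the bass = F##.

F##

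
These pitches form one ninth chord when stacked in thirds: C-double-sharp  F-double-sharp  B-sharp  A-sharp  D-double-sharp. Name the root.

Stacking in thirds gives B-sharp – D-double-sharp – F-double-sharp – A-sharp – C-double-sharp, so B-sharp is the root — B-sharp dominant ninth.

B-sharp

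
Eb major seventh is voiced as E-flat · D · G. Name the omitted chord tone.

Eb major seventh = E-flat, G, B-flat, D. The voicing lacks the 5th (perfect 5th), B-flat.

B-flat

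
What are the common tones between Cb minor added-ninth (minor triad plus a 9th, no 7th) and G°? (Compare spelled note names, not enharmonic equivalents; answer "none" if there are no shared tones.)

D♭

Cb minor added-ninth = C♭, E𝄫, G♭, D♭.
G° = G, B♭, D♭.
Shared: D♭.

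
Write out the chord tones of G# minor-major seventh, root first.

G#, B, D#, F##

G# minor-major seventh: minor-major seventh on G#.
- root: G#
- minor 3rd: B
- perfect 5th: D#
- major 7th: F##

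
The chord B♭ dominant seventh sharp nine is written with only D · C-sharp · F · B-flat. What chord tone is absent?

B♭ dominant seventh sharp nine = B-flat, D, F, A-flat, C-sharp. The voicing lacks the 7th (minor 7th), A-flat.

A-flat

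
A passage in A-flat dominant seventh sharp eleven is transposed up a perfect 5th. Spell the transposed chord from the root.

Eb G Bb Db A

Ab up a perfect 5th → Eb. New chord: Eb dominant seventh sharp eleven.
Root: Eb
Major 3rd (3rd): G
Perfect 5th (5th): Bb
Minor 7th (7th): Db
Augmented 11th (11th): A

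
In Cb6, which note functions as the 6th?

Ab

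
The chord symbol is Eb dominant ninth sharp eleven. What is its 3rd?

G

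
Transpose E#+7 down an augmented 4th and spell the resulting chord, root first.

An augmented 4th down from E# is B, so the new chord is B augmented seventh.
- root: B
- major 3rd: D#
- augmented 5th: F##
- minor 7th: A

B, D#, F##, A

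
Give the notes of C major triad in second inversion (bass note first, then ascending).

G, C, E

C major triad = C–E–G; second inversion → fifth (G) lowest.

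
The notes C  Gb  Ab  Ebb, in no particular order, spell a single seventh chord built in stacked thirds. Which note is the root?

Ab

Arranged so that each adjacent pair is a third by letter name: Ab – C – Ebb – Gb.
The bottom of that stack, Ab, is the root (this is Ab dominant seventh flat five).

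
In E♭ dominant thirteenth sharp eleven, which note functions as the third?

Root of E♭ dominant thirteenth sharp eleven = E-flat. The 3rd is a major 3rd: E-flat up a major 3rd → G.

G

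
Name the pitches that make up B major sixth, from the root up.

B – D-sharp – F-sharp – G-sharp

B major sixth: major sixth on B.
root → B
3rd (major 3rd) → D-sharp
5th (perfect 5th) → F-sharp
6th (major 6th) → G-sharp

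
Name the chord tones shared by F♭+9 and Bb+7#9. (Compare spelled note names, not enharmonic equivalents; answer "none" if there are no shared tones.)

Ab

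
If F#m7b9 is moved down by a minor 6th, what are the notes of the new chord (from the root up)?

A#, C#, E#, G#, B

Transposed root: F# → A# (minor 6th down). So we spell A# minor seventh flat nine:
root → A#
3rd (minor 3rd) → C#
5th (perfect 5th) → E#
7th (minor 7th) → G#
9th (minor 9th) → B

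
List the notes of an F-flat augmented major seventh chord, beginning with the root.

F-flat augmented major seventh is an augmented major seventh built on F-flat.
- root: F-flat
- major 3rd: A-flat
- augmented 5th: C
- major 7th: E-flat

F-flat, A-flat, C, E-flat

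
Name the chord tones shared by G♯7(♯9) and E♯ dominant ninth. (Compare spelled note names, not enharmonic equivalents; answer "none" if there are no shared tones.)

B♯, D♯

G♯7(♯9) = G♯, B♯, D♯, F♯, A𝄪.
E♯ dominant ninth = E♯, G𝄪, B♯, D♯, F𝄪.
Shared: B♯, D♯.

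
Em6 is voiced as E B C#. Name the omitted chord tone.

G

The full Em6 chord is E, G, B, C#.
Comparing with the voicing, the minor 3rd (3rd) — G — is absent.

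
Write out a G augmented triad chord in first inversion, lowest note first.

G augmented triad = G–B–D-sharp; first inversion → third (B) lowest.

B – D-sharp – G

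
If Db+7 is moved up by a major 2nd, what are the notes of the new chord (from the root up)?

Eb, G, B, Db

Db up a major 2nd → Eb. New chord: Eb augmented seventh.
Root: Eb
Major 3rd (3rd): G
Augmented 5th (5th): B
Minor 7th (7th): Db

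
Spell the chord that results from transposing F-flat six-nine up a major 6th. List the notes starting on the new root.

Transposed root: F-flat → D-flat (major 6th up). So we spell D-flat six-nine:
root → D-flat
3rd (major 3rd) → F
5th (perfect 5th) → A-flat
6th (major 6th) → B-flat
9th (major 9th) → E-flat

D-flat – F – A-flat – B-flat – E-flat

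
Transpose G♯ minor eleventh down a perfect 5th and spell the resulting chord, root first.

Transposed root: G-sharp → C-sharp (perfect 5th down). So we spell C-sharp minor eleventh:
- root: C-sharp
- minor 3rd: E
- perfect 5th: G-sharp
- minor 7th: B
- major 9th: D-sharp
- perfect 11th: F-sharp

C-sharp E G-sharp B D-sharp F-sharp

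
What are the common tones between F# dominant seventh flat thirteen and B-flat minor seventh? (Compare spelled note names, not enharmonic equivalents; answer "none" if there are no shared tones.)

none

F# dominant seventh flat thirteen = F-sharp, A-sharp, C-sharp, E, D.
B-flat minor seventh = B-flat, D-flat, F, A-flat.
Shared: none.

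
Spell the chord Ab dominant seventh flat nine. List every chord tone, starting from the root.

A-flat, C, E-flat, G-flat, B-double-flat

Ab dominant seventh flat nine: dominant seventh flat nine on A-flat.
- root: A-flat
- major 3rd: C
- perfect 5th: E-flat
- minor 7th: G-flat
- minor 9th: B-double-flat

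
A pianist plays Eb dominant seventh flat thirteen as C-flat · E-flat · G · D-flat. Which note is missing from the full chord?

B-flat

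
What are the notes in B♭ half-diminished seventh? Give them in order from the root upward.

B♭ half-diminished seventh: half-diminished seventh on B-flat.
root → B-flat
3rd (minor 3rd) → D-flat
5th (diminished 5th) → F-flat
7th (minor 7th) → A-flat

B-flat D-flat F-flat A-flat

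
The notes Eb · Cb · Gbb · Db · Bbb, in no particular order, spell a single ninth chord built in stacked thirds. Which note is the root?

Cb

Arranged so that each adjacent pair is a third by letter name: Cb – Eb – Gbb – Bbb – Db.
The bottom of that stack, Cb, is the root (this is Cb dominant ninth flat five).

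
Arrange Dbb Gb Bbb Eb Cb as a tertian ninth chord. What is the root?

Cb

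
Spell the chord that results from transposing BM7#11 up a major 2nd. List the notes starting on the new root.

A major 2nd up from B is C#, so the new chord is C# major seventh sharp eleven.
Root: C#
Major 3rd (3rd): E#
Perfect 5th (5th): G#
Major 7th (7th): B#
Augmented 11th (11th): F##

C#  E#  G#  B#  F##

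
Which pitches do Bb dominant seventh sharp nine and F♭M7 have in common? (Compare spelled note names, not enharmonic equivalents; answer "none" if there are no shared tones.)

Bb dominant seventh sharp nine = Bb, D, F, Ab, C#.
F♭M7 = Fb, Ab, Cb, Eb.
Shared: Ab.

Ab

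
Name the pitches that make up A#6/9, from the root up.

Root A#, quality six-nine:
Root: A#
Major 3rd (3rd): C##
Perfect 5th (5th): E#
Major 6th (6th): F##
Major 9th (9th): B#

A#, C##, E#, F##, B#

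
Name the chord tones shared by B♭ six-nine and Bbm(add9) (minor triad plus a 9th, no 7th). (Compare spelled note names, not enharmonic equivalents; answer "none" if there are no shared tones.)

Bb, F, C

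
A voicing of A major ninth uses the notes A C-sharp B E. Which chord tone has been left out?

G-sharp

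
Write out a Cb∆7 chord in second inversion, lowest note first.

Cb∆7 = Cb–Eb–Gb–Bb; second inversion → fifth (Gb) lowest.

Gb Bb Cb Eb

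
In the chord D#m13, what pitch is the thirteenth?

B#

D#m13 is built on D#; its 13th is a major 13th above the root.
A sixth above D uses the letter B, and the major 13th above D# is B#.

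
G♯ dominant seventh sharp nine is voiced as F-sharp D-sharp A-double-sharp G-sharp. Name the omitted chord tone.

B-sharp

The full G♯ dominant seventh sharp nine chord is G-sharp, B-sharp, D-sharp, F-sharp, A-double-sharp.
Comparing with the voicing, the major 3rd (3rd) — B-sharp — is absent.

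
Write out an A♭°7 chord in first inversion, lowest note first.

Cb, Ebb, Gbb, Ab

A♭°7 = Ab–Cb–Ebb–Gbb; first inversion → third (Cb) lowest.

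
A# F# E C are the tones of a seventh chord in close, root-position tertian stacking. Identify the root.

Stacking in thirds gives F# – A# – C – E, so F# is the root — F# dominant seventh flat five.

F#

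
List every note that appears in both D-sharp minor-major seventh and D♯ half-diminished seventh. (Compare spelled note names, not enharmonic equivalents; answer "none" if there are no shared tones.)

D-sharp, F-sharp

D-sharp minor-major seventh = D-sharp, F-sharp, A-sharp, C-double-sharp.
D♯ half-diminished seventh = D-sharp, F-sharp, A, C-sharp.
Shared: D-sharp, F-sharp.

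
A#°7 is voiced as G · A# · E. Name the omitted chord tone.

A#°7 = A#, C#, E, G. The voicing lacks the 3rd (minor 3rd), C#.

C#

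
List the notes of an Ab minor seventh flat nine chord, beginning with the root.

A-flat – C-flat – E-flat – G-flat – B-double-flat

Ab minor seventh flat nine: minor seventh flat nine on A-flat.
Root: A-flat
Minor 3rd (3rd): C-flat
Perfect 5th (5th): E-flat
Minor 7th (7th): G-flat
Minor 9th (9th): B-double-flat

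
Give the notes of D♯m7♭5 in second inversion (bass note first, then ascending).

A, C#, D#, F#

D♯m7♭5 = D#–F#–A–C#; second inversion → fifth (A) lowest.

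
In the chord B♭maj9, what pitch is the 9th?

C

B♭maj9 is built on B♭; its 9th is a major 9th above the root.
A second above B uses the letter C, and the major 9th above B♭ is C.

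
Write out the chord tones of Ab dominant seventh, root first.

Ab dominant seventh is a dominant seventh built on A-flat.
Root: A-flat
Major 3rd (3rd): C
Perfect 5th (5th): E-flat
Minor 7th (7th): G-flat

A-flat  C  E-flat  G-flat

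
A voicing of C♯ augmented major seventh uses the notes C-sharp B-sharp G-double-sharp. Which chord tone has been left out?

E-sharp

C♯ augmented major seventh = C-sharp, E-sharp, G-double-sharp, B-sharp. The voicing lacks the 3rd (major 3rd), E-sharp.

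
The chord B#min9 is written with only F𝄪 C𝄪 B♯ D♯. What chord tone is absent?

The full B#min9 chord is B♯, D♯, F𝄪, A♯, C𝄪.
Comparing with the voicing, the minor 7th (7th) — A♯ — is absent.

A♯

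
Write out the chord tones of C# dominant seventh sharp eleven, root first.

C#, E#, G#, B, F##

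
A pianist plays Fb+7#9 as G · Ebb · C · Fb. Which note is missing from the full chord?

Ab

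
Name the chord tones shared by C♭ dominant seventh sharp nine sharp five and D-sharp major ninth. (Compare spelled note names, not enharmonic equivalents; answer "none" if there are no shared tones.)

none

C♭ dominant seventh sharp nine sharp five: C-flat E-flat G B-double-flat D
D-sharp major ninth: D-sharp F-double-sharp A-sharp C-double-sharp E-sharp
Common to both → none.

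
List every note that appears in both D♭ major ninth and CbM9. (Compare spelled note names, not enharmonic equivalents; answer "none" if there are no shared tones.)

D♭ major ninth: Db F Ab C Eb
CbM9: Cb Eb Gb Bb Db
Common to both → Db, Eb.

Db – Eb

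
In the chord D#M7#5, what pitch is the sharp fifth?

A𝄪

Root of D#M7#5 = D♯. The 5th is an augmented 5th: D♯ up an augmented 5th → A𝄪.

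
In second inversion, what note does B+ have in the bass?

B+ in root position is B–D♯–F𝄪.
Second inversion places the fifth in the bass, which is F𝄪.

F𝄪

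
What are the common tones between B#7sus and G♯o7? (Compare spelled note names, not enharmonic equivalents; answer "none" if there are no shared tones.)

B#7sus: B# E# F## A#
G♯o7: G# B D F
Common to both → none.

none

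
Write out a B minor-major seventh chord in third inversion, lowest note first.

B minor-major seventh = B–D–F-sharp–A-sharp; third inversion → seventh (A-sharp) lowest.

A-sharp  B  D  F-sharp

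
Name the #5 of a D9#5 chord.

Root of D9#5 = D. The 5th is an augmented 5th: D up an augmented 5th → A#.

A#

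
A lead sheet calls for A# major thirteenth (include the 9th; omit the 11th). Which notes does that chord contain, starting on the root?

Root A#, quality major thirteenth:
A# — root
C## — major 3rd
E# — perfect 5th
G## — major 7th
B# — major 9th
F## — major 13th

A#, C##, E#, G##, B#, F##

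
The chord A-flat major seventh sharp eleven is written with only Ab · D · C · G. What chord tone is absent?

Eb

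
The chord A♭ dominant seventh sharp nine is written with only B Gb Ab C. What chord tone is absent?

A♭ dominant seventh sharp nine = Ab, C, Eb, Gb, B. The voicing lacks the 5th (perfect 5th), Eb.

Eb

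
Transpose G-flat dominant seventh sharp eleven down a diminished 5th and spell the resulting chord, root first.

C E G B-flat F-sharp

G-flat down a diminished 5th → C. New chord: C dominant seventh sharp eleven.
- root: C
- major 3rd: E
- perfect 5th: G
- minor 7th: B-flat
- augmented 11th: F-sharp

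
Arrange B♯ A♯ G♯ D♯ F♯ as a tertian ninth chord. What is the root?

Stacking in thirds gives G♯ – B♯ – D♯ – F♯ – A♯, so G♯ is the root — G♯ dominant ninth.

G♯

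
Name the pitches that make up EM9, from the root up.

E G# B D# F#

EM9 is a major ninth built on E.
root → E
3rd (major 3rd) → G#
5th (perfect 5th) → B
7th (major 7th) → D#
9th (major 9th) → F#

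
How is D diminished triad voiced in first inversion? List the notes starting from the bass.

F  A-flat  D

D diminished triad = D–F–A-flat; first inversion → third (F) lowest.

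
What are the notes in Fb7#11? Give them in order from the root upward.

Fb, Ab, Cb, Ebb, Bb

Fb7#11: dominant seventh sharp eleven on Fb.
root → Fb
3rd (major 3rd) → Ab
5th (perfect 5th) → Cb
7th (minor 7th) → Ebb
11th (augmented 11th) → Bb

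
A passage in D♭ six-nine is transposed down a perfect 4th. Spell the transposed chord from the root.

A♭ – C – E♭ – F – B♭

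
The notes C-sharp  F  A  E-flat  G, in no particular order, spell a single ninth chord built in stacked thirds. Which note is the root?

Arranged so that each adjacent pair is a third by letter name: F – A – C-sharp – E-flat – G.
The bottom of that stack, F, is the root (this is F dominant ninth sharp five).

F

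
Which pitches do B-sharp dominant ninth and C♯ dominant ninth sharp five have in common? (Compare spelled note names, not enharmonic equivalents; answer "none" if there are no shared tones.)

B-sharp dominant ninth = B-sharp, D-double-sharp, F-double-sharp, A-sharp, C-double-sharp.
C♯ dominant ninth sharp five = C-sharp, E-sharp, G-double-sharp, B, D-sharp.
Shared: none.

none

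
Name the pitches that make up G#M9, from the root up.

G♯  B♯  D♯  F𝄪  A♯

G#M9 is a major ninth built on G♯.
Root: G♯
Major 3rd (3rd): B♯
Perfect 5th (5th): D♯
Major 7th (7th): F𝄪
Major 9th (9th): A♯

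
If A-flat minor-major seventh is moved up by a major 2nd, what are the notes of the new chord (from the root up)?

Bb – Db – F – A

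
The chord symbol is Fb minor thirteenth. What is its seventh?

Root of Fb minor thirteenth = F-flat. The 7th is a minor 7th: F-flat up a minor 7th → E-double-flat.

E-double-flat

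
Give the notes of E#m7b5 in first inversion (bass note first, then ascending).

E#m7b5 = E#–G#–B–D#; first inversion → third (G#) lowest.

G#, B, D#, E#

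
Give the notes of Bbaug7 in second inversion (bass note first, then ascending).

F#, Ab, Bb, D

Bbaug7 = Bb–D–F#–Ab; second inversion → fifth (F#) lowest.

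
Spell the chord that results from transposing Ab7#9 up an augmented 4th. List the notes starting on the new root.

Ab up an augmented 4th → D. New chord: D dominant seventh sharp nine.
root → D
3rd (major 3rd) → F#
5th (perfect 5th) → A
7th (minor 7th) → C
9th (augmented 9th) → E#

D  F#  A  C  E#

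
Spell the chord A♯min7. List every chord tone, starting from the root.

A#, C#, E#, G#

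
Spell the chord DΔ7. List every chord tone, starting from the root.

D  F#  A  C#

Root D, quality major seventh:
Root: D
Major 3rd (3rd): F#
Perfect 5th (5th): A
Major 7th (7th): C#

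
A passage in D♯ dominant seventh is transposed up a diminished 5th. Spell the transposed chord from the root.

Transposed root: D-sharp → A (diminished 5th up). So we spell A dominant seventh:
Root: A
Major 3rd (3rd): C-sharp
Perfect 5th (5th): E
Minor 7th (7th): G

A, C-sharp, E, G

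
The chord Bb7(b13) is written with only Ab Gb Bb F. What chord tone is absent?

D

Bb7(b13) = Bb, D, F, Ab, Gb. The voicing lacks the 3rd (major 3rd), D.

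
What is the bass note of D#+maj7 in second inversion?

D#+maj7 in root position is D♯–F𝄪–A𝄪–C𝄪.
Second inversion places the fifth in the bass, which is A𝄪.

A𝄪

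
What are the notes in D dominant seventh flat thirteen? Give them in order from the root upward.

D F# A C Bb

D dominant seventh flat thirteen: dominant seventh flat thirteen on D.
root → D
3rd (major 3rd) → F#
5th (perfect 5th) → A
7th (minor 7th) → C
13th (minor 13th) → Bb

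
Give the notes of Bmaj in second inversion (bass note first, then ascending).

F#, B, D#

In root position, Bmaj is B–D#–F#.
Second inversion puts the fifth (F#) in the bass.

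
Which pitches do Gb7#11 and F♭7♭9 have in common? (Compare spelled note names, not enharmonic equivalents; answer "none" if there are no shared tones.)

Gb7#11 = Gb, Bb, Db, Fb, C.
F♭7♭9 = Fb, Ab, Cb, Ebb, Gbb.
Shared: Fb.

Fb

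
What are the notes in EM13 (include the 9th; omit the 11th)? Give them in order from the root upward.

E, G#, B, D#, F#, C#

Root E, quality major thirteenth:
- root: E
- major 3rd: G#
- perfect 5th: B
- major 7th: D#
- major 9th: F#
- major 13th: C#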